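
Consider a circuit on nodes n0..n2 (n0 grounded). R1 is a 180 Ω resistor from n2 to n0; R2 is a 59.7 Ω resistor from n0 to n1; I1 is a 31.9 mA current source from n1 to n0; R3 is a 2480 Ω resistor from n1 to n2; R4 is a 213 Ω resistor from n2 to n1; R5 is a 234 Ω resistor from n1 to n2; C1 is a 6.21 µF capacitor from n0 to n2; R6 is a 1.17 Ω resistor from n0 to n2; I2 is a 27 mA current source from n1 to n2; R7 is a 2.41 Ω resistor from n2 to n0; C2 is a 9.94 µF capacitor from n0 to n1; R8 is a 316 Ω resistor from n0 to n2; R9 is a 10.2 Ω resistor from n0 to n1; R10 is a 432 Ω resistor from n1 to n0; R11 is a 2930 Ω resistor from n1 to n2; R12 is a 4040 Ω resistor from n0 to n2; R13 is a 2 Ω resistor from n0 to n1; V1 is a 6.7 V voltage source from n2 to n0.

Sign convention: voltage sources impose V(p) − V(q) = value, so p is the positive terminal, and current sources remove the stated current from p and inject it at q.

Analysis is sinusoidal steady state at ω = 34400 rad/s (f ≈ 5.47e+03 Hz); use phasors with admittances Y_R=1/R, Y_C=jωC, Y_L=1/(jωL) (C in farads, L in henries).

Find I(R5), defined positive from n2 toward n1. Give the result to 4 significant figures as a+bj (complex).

Element admittances at ω=34400 rad/s:
  Y(R1) = 0.005556+0.000j S between n2,n0
  Y(R2) = 0.01675+0.000j S between n0,n1
  I1: injects 0.0319 A into n0 (from n1)
  Y(R3) = 0.0004032+0.000j S between n1,n2
  Y(R4) = 0.004695+0.000j S between n2,n1
  Y(R5) = 0.004274+0.000j S between n1,n2
  Y(C1) = 0.000+0.2136j S between n0,n2
  Y(R6) = 0.8547+0.000j S between n0,n2
  I2: injects 0.027 A into n2 (from n1)
  Y(R7) = 0.4149+0.000j S between n2,n0
  Y(C2) = 0.000+0.3419j S between n0,n1
  Y(R8) = 0.003165+0.000j S between n0,n2
  Y(R9) = 0.09804+0.000j S between n0,n1
  Y(R10) = 0.002315+0.000j S between n1,n0
  Y(R11) = 0.0003413+0.000j S between n1,n2
  Y(R12) = 0.0002475+0.000j S between n0,n2
  Y(R13) = 0.5000+0.000j S between n0,n1
  V1: constraint V(n2)−V(n0) = 6.7
Assemble and solve the 3×3 MNA system:
  V(n1)=0.007594-0.004142j  V(n2)=6.700+0.000j
  i(V1)=-8.605-1.431j

0.02860+1.770e-05j A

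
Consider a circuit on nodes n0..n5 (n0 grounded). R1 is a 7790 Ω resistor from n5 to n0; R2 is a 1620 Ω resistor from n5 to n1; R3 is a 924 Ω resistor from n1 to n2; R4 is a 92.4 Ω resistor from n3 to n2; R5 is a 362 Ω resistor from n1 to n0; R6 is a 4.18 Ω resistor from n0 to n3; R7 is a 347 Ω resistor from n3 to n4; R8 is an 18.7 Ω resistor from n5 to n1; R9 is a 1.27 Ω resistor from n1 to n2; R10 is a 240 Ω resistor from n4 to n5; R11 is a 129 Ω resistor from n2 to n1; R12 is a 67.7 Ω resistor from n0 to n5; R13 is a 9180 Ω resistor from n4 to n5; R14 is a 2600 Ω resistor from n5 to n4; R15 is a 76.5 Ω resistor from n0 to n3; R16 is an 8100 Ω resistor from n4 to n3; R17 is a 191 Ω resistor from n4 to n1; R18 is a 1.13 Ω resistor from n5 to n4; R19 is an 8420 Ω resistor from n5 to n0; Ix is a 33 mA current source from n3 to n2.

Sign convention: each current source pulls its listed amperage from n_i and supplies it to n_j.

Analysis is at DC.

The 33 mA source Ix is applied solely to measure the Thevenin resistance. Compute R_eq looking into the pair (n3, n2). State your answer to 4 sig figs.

Apply KCL at each of the 5 non-ground nodes and solve the resulting linear system.
Node n1: branches {R2, R3, R5, R8, R9, R11, R17} → V_1 = 1.163
Node n2: branches {R3, R4, R9, R11, Ix} → V_2 = 1.187
Node n3: branches {R4, R6, R7, R15, R16, Ix} → V_3 = -0.06568
Node n4: branches {R7, R10, R13, R14, R16, R17, R18} → V_4 = 0.8880
Node n5: branches {R1, R2, R8, R10, R12, R13, R14, R18, R19} → V_5 = 0.8896

R_eq = 37.97 Ω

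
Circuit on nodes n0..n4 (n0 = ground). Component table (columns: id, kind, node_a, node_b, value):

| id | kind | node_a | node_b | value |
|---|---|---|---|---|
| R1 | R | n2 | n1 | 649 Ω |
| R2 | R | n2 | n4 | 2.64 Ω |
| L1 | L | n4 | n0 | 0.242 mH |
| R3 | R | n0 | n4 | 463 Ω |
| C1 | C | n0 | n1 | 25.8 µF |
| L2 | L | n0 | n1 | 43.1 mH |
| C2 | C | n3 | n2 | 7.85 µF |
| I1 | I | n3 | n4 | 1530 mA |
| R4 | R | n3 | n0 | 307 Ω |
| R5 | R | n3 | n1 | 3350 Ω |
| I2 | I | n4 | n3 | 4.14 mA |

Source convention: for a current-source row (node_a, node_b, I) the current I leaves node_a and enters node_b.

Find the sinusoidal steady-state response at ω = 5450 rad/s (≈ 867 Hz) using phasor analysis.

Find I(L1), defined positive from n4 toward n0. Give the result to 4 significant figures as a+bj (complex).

Apply KCL at each of the 4 non-ground nodes and solve the resulting linear system.
Node n1: branches {R1, C1, L2, R5} → V_1 = 0.07221+0.05840j
Node n2: branches {R1, R2, C2} → V_2 = -3.787-0.2867j
Node n3: branches {C2, I1, R4, R5, I2} → V_3 = -6.681+34.82j
Node n4: branches {R2, L1, R3, I1, I2} → V_4 = 0.1627+0.03874j

0.02937-0.1234j A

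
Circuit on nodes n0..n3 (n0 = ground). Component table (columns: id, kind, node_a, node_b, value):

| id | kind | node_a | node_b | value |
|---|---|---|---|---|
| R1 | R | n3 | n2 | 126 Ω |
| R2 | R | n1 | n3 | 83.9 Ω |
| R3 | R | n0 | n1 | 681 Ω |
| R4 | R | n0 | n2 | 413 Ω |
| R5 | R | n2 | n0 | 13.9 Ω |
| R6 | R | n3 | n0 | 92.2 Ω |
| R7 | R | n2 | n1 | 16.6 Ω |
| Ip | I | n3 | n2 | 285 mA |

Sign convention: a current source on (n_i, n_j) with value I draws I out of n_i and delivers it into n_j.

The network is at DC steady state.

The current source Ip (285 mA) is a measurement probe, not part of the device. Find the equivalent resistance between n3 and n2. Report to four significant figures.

Apply KCL at each of the 3 non-ground nodes and solve the resulting linear system.
Node n1: branches {R2, R3, R7} → V_1 = -0.3805
Node n2: branches {R1, R4, R5, R7, Ip} → V_2 = 1.333
Node n3: branches {R1, R2, R6, Ip} → V_3 = -9.086

R_eq = 36.56 Ω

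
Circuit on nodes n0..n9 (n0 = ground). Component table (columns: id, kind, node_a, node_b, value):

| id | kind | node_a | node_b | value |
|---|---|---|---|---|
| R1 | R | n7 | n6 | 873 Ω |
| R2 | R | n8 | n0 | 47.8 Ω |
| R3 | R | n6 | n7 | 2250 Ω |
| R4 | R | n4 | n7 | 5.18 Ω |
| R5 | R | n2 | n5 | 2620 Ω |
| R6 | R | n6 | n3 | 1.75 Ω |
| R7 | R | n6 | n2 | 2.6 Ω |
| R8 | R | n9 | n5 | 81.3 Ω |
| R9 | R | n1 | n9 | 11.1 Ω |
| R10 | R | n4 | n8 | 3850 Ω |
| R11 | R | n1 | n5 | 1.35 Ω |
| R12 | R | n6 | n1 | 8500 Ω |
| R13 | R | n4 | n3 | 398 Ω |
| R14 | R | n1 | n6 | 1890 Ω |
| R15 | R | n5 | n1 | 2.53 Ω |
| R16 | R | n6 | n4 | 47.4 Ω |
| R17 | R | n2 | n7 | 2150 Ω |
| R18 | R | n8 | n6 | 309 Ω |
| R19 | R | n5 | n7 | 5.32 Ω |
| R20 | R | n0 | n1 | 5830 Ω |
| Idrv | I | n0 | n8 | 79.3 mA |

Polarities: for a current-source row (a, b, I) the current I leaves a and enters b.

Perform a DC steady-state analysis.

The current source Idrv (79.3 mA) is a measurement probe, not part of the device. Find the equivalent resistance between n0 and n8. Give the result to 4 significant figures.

R_eq = 47.43 Ω

Apply KCL at each of the 9 non-ground nodes and solve the resulting linear system.
Node n1: branches {R9, R11, R12, R14, R15, R20} → V_1 = 3.561
Node n2: branches {R5, R7, R17} → V_2 = 3.588
Node n3: branches {R6, R13} → V_3 = 3.588
Node n4: branches {R4, R10, R13, R16} → V_4 = 3.568
Node n5: branches {R5, R8, R11, R15, R19} → V_5 = 3.562
Node n6: branches {R1, R3, R6, R7, R12, R14, R16, R18} → V_6 = 3.588
Node n7: branches {R1, R3, R4, R17, R19} → V_7 = 3.565
Node n8: branches {R2, R10, R18, Idrv} → V_8 = 3.761
Node n9: branches {R8, R9} → V_9 = 3.561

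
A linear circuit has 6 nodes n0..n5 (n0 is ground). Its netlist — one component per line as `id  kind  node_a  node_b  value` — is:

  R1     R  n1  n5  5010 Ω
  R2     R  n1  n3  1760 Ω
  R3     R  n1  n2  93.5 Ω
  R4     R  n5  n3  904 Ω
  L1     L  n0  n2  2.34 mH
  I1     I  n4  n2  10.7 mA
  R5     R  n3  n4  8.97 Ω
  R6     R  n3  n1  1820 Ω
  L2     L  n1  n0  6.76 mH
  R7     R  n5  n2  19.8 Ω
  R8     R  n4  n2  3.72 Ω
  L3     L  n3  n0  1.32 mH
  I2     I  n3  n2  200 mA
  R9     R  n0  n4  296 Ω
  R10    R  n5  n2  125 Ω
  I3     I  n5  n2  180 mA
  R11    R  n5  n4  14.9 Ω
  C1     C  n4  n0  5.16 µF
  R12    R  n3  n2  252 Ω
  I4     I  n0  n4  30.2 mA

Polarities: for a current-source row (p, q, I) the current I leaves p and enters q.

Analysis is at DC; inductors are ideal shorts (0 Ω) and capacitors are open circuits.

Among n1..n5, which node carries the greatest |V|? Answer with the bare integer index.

MNA unknowns: 5 node voltages V₁..V_5 plus 3 source currents (L1, L2, L3)
R1: Y=0.0001996 on G[1,5]
R2: Y=0.0005682 on G[1,3]
R3: Y=0.01070 on G[1,2]
R4: Y=0.001106 on G[5,3]
L1: row V0−V2=0, i_L1 at 0,2
I1: z[4]−=0.0107, z[2]+=0.0107
R5: Y=0.1115 on G[3,4]
R6: Y=0.0005495 on G[3,1]
L2: row V1−V0=0, i_L2 at 1,0
R7: Y=0.05051 on G[5,2]
R8: Y=0.2688 on G[4,2]
L3: row V3−V0=0, i_L3 at 3,0
I2: z[3]−=0.2, z[2]+=0.2
R9: Y=0.003378 on G[0,4]
R10: Y=0.008000 on G[5,2]
I3: z[5]−=0.18, z[2]+=0.18
R11: Y=0.06711 on G[5,4]
C1: Y=0.000 on G[4,0]
R12: Y=0.003968 on G[3,2]
I4: z[0]−=0.0302, z[4]+=0.0302
solve → V1=0.000, V2=0.000, V3=0.000, V4=-0.1822, V5=-1.515
aux → i_L1=-0.2531, i_L2=-0.0003023, i_L3=-0.2220

5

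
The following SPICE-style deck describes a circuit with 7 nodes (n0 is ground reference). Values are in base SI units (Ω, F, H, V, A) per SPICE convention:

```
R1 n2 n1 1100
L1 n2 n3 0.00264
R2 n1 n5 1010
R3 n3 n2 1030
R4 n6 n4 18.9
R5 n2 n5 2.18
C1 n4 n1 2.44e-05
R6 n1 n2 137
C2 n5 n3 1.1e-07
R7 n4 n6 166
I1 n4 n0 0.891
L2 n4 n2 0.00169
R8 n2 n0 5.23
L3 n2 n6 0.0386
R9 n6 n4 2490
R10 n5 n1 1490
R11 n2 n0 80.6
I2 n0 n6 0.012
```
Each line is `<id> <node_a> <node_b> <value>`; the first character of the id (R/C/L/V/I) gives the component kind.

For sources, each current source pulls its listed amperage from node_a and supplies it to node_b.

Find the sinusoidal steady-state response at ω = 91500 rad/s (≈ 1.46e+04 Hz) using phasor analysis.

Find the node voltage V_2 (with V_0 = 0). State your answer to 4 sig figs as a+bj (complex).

MNA unknowns: 6 node voltages V₁..V_6
R1: Y=0.0009091+0.000j on G[2,1]
L1: Y=0.000-0.004140j on G[2,3]
R2: Y=0.0009901+0.000j on G[1,5]
R3: Y=0.0009709+0.000j on G[3,2]
R4: Y=0.05291+0.000j on G[6,4]
R5: Y=0.4587+0.000j on G[2,5]
C1: Y=0.000+2.233j on G[4,1]
R6: Y=0.007299+0.000j on G[1,2]
C2: Y=0.000+0.01007j on G[5,3]
R7: Y=0.006024+0.000j on G[4,6]
I1: z[4]−=0.891, z[0]+=0.891
L2: Y=0.000-0.006467j on G[4,2]
R8: Y=0.1912+0.000j on G[2,0]
L3: Y=0.000-0.0002831j on G[2,6]
R9: Y=0.0004016+0.000j on G[6,4]
R10: Y=0.0006711+0.000j on G[5,1]
R11: Y=0.01241+0.000j on G[2,0]
I2: z[0]−=0.012, z[6]+=0.012
solve → V1=-65.08-41.69j, V2=-4.317+0.000j, V3=-4.633-0.3110j, V4=-65.26-41.43j, V5=-4.533-0.1526j, V6=-64.86-41.71j

-4.317+0.000j V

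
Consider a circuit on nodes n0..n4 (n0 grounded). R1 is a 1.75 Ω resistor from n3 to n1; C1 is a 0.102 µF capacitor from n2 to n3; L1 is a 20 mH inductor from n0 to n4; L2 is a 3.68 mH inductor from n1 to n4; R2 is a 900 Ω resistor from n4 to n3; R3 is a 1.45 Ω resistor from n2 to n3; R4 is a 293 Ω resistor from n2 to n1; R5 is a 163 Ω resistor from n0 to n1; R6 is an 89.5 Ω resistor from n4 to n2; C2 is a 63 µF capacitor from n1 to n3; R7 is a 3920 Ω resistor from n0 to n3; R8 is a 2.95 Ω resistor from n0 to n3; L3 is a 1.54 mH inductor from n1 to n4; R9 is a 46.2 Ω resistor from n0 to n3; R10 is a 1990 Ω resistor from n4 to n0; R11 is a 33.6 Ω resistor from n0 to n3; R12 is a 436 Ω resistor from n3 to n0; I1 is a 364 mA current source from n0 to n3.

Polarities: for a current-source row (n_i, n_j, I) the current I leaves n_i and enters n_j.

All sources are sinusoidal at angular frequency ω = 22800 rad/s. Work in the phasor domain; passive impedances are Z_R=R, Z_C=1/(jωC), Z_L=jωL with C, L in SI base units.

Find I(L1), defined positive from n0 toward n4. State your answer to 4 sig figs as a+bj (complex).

-2.336e-05+0.001898j A

Apply KCL at each of the 4 non-ground nodes and solve the resulting linear system.
Node n1: branches {R1, L2, R4, R5, C2, L3} → V_1 = 0.9107+0.008411j
Node n2: branches {C1, R3, R4, R6} → V_2 = 0.9102+0.004801j
Node n3: branches {R1, C1, R2, R3, C2, R7, R8, R9, R11, R12, I1} → V_3 = 0.9110+0.004686j
Node n4: branches {L1, L2, R2, R6, L3, R10} → V_4 = 0.8656+0.01065j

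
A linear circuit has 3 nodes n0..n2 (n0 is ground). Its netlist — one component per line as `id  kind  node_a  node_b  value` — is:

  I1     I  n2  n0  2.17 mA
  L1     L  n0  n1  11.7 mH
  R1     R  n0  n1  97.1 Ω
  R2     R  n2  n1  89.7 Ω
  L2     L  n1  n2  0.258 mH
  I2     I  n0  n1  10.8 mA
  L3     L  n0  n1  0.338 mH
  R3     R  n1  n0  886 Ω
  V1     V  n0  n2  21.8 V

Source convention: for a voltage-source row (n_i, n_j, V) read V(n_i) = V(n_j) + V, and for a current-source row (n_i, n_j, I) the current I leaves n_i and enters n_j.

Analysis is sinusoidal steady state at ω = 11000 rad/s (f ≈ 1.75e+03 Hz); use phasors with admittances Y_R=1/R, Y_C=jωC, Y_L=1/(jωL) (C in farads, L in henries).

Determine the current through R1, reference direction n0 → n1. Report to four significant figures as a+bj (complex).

Element admittances at ω=11000 rad/s:
  I1: injects 0.00217 A into n0 (from n2)
  Y(L1) = 0.000-0.007770j S between n0,n1
  Y(R1) = 0.01030+0.000j S between n0,n1
  Y(R2) = 0.01115+0.000j S between n2,n1
  Y(L2) = 0.000-0.3524j S between n1,n2
  I2: injects 0.0108 A into n1 (from n0)
  Y(L3) = 0.000-0.2690j S between n0,n1
  Y(R3) = 0.001129+0.000j S between n1,n0
  V1: constraint V(n0)−V(n2) = 21.8
Assemble and solve the 3×3 MNA system:
  V(n1)=-12.21+0.06894j  V(n2)=-21.80+0.000j
  i(V1)=-0.1291+3.379j

0.1257-0.0007100j A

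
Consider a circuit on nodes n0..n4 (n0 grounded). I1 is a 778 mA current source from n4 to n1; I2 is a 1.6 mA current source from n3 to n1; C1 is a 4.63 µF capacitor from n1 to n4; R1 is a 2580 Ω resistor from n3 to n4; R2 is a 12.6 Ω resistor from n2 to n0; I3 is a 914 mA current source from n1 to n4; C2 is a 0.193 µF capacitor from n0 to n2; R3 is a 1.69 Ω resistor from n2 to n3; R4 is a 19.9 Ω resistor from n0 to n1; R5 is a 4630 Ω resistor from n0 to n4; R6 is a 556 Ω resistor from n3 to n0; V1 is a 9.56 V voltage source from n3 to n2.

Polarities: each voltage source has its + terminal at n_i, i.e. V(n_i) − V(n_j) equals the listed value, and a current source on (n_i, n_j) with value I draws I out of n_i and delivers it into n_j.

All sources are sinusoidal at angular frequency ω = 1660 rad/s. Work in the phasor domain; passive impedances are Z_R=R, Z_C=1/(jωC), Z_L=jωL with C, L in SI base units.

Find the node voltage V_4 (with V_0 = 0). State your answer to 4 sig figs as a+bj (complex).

MNA unknowns: 4 node voltages V₁..V_4 plus 1 source current (V1)
I1: z[4]−=0.778, z[1]+=0.778
I2: z[3]−=0.0016, z[1]+=0.0016
C1: Y=0.000+0.007686j on G[1,4]
R1: Y=0.0003876+0.000j on G[3,4]
R2: Y=0.07937+0.000j on G[2,0]
I3: z[1]−=0.914, z[4]+=0.914
C2: Y=0.000+0.0003204j on G[0,2]
R3: Y=0.5917+0.000j on G[2,3]
R4: Y=0.05025+0.000j on G[0,1]
R5: Y=0.0002160+0.000j on G[0,4]
R6: Y=0.001799+0.000j on G[3,0]
V1: row V3−V2=9.56, i_V1 at 3,2
solve → V1=0.08570+0.2136j, V2=-0.2692-0.08370j, V3=9.291-0.08370j, V4=1.482-17.83j
aux → i_V1=-5.678-0.006729j

1.482-17.83j V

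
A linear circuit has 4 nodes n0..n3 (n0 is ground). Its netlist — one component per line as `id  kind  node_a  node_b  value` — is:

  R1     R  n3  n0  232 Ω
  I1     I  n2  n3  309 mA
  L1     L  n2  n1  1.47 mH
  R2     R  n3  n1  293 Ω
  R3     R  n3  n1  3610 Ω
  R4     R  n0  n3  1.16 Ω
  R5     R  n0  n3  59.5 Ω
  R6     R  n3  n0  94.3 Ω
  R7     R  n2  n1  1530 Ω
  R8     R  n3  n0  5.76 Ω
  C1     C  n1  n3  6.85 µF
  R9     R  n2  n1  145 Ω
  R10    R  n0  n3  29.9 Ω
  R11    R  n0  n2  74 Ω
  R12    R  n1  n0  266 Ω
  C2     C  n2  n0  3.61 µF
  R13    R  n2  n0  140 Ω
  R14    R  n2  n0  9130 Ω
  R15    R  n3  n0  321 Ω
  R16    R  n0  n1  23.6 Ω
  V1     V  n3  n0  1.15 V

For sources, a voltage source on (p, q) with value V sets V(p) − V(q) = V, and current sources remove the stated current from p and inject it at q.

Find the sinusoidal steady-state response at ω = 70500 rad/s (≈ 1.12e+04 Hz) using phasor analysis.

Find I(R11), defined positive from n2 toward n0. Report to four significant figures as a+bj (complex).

-0.002458+0.01622j A

Element admittances at ω=70500 rad/s:
  Y(R1) = 0.004310+0.000j S between n3,n0
  I1: injects 0.309 A into n3 (from n2)
  Y(L1) = 0.000-0.009649j S between n2,n1
  Y(R2) = 0.003413+0.000j S between n3,n1
  Y(R3) = 0.0002770+0.000j S between n3,n1
  Y(R4) = 0.8621+0.000j S between n0,n3
  Y(R5) = 0.01681+0.000j S between n0,n3
  Y(R6) = 0.01060+0.000j S between n3,n0
  Y(R7) = 0.0006536+0.000j S between n2,n1
  Y(R8) = 0.1736+0.000j S between n3,n0
  Y(C1) = 0.000+0.4829j S between n1,n3
  Y(R9) = 0.006897+0.000j S between n2,n1
  Y(R10) = 0.03344+0.000j S between n0,n3
  Y(R11) = 0.01351+0.000j S between n0,n2
  Y(R12) = 0.003759+0.000j S between n1,n0
  Y(C2) = 0.000+0.2545j S between n2,n0
  Y(R13) = 0.007143+0.000j S between n2,n0
  Y(R14) = 0.0001095+0.000j S between n2,n0
  Y(R15) = 0.003115+0.000j S between n3,n0
  Y(R16) = 0.04237+0.000j S between n0,n1
  V1: constraint V(n3)−V(n0) = 1.15
Assemble and solve the 4×4 MNA system:
  V(n1)=1.183+0.1128j  V(n2)=-0.1819+1.200j  V(n3)=1.150+0.000j
  i(V1)=-1.015+0.01617j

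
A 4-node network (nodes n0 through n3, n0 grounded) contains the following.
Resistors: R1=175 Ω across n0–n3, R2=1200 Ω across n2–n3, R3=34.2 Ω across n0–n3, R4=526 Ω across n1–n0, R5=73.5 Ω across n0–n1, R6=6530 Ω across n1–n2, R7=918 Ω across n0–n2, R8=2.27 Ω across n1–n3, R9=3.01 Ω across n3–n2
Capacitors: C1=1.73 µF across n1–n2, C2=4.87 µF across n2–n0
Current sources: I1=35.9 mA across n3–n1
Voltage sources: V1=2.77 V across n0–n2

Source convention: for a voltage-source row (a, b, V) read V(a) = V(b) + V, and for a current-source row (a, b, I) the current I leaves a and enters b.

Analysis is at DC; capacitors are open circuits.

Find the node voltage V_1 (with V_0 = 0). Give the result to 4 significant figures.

MNA unknowns: 3 node voltages V₁..V_3 plus 1 source current (V1)
R1: Y=0.005714 on G[0,3]
R2: Y=0.0008333 on G[2,3]
C1: Y=0.000 on G[1,2]
R3: Y=0.02924 on G[0,3]
R4: Y=0.001901 on G[1,0]
C2: Y=0.000 on G[2,0]
R5: Y=0.01361 on G[0,1]
R6: Y=0.0001531 on G[1,2]
R7: Y=0.001089 on G[0,2]
R8: Y=0.4405 on G[1,3]
I1: z[3]−=0.0359, z[1]+=0.0359
R9: Y=0.3322 on G[3,2]
V1: row V0−V2=2.77, i_V1 at 0,2
solve → V1=-2.252, V2=-2.770, V3=-2.412
aux → i_V1=-0.1223

-2.252 V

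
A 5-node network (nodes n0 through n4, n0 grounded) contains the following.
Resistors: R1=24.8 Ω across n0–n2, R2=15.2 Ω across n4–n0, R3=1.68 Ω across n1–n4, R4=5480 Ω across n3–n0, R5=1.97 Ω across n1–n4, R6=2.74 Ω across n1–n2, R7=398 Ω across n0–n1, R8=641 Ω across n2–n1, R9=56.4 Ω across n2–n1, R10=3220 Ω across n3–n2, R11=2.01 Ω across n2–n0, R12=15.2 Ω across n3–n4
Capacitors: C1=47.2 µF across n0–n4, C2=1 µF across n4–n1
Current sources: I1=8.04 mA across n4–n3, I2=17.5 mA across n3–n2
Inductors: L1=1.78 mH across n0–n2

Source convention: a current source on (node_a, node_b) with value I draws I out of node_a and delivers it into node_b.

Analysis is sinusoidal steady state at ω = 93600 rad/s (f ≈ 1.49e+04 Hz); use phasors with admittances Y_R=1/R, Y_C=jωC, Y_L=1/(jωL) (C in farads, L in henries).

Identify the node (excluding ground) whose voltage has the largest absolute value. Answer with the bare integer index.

Apply KCL at each of the 4 non-ground nodes and solve the resulting linear system.
Node n1: branches {R3, R5, R6, R7, R8, R9, C2} → V_1 = 0.005315+0.001789j
Node n2: branches {R1, R6, R8, R9, R10, R11, L1, I2} → V_2 = 0.02113+0.0008835j
Node n3: branches {R4, R10, R12, I1, I2} → V_3 = -0.1427+0.002554j
Node n4: branches {R2, R3, R5, C1, R12, C2, I1} → V_4 = -0.0001182+0.002569j

3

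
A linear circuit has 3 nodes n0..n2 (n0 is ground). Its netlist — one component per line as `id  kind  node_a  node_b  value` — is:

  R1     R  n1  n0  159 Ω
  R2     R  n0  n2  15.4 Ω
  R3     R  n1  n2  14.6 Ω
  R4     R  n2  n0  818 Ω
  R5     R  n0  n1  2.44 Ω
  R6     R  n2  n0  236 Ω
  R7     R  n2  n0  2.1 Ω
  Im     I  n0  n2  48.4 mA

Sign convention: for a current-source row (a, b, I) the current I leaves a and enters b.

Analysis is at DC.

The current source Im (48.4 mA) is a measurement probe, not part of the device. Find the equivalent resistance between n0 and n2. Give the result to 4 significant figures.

Apply KCL at each of the 2 non-ground nodes and solve the resulting linear system.
Node n1: branches {R1, R3, R5} → V_1 = 0.01130
Node n2: branches {R2, R3, R4, R6, R7, Im} → V_2 = 0.07995

R_eq = 1.652 Ω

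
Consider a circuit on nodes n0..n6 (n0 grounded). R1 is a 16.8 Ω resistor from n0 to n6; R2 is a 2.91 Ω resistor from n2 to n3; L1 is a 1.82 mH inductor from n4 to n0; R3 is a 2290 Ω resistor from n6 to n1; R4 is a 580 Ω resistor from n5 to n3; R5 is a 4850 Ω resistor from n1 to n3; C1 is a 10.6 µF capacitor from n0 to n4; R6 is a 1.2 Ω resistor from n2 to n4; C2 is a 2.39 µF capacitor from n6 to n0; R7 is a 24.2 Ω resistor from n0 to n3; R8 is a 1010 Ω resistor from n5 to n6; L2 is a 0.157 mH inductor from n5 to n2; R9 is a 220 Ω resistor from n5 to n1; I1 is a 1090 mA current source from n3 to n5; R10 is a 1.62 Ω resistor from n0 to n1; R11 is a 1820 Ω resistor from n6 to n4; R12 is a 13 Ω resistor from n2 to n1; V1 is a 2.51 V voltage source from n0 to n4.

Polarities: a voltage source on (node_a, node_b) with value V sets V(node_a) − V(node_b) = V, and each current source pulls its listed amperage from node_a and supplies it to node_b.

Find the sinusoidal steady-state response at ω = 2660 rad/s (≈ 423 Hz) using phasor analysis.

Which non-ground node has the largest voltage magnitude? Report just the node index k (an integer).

Apply KCL at each of the 6 non-ground nodes and solve the resulting linear system.
Node n1: branches {R3, R5, R9, R10, R12} → V_1 = -0.2453+0.002691j
Node n2: branches {R2, R6, L2, R12} → V_2 = -2.093-0.002503j
Node n3: branches {R2, R4, R5, R7, I1} → V_3 = -4.686-0.0001937j
Node n4: branches {L1, C1, R6, R11, V1} → V_4 = -2.510+0.000j
Node n5: branches {R4, R8, L2, R9, I1} → V_5 = -2.092+0.4552j
Node n6: branches {R1, R3, C2, R8, R11} → V_6 = -0.05648+0.01319j
Source currents: i(V1)=-0.3485+0.4498j

3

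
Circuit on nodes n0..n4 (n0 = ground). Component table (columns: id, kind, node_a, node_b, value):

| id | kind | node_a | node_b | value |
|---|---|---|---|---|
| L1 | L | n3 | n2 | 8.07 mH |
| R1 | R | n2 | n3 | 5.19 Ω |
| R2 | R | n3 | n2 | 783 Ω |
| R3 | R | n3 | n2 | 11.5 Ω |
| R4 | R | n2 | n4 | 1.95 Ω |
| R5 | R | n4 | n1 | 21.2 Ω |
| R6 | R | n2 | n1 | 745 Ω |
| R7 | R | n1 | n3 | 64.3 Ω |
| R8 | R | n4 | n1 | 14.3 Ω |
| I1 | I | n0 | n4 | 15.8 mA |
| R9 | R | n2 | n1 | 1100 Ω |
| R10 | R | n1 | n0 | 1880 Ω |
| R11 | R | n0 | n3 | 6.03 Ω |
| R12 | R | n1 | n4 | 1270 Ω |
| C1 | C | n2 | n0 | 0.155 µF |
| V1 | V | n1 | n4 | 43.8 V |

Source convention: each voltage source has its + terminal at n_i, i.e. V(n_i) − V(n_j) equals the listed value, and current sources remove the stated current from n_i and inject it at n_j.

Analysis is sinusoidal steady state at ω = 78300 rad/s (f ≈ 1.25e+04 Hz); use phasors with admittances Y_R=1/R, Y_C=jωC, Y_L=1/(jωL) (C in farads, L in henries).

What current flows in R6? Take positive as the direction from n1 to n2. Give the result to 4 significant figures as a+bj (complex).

MNA unknowns: 4 node voltages V₁..V_4 plus 1 source current (V1)
L1: Y=0.000-0.001583j on G[3,2]
R1: Y=0.1927+0.000j on G[2,3]
R2: Y=0.001277+0.000j on G[3,2]
R3: Y=0.08696+0.000j on G[3,2]
R4: Y=0.5128+0.000j on G[2,4]
R5: Y=0.04717+0.000j on G[4,1]
R6: Y=0.001342+0.000j on G[2,1]
R7: Y=0.01555+0.000j on G[1,3]
R8: Y=0.06993+0.000j on G[4,1]
I1: z[0]−=0.0158, z[4]+=0.0158
R9: Y=0.0009091+0.000j on G[2,1]
R10: Y=0.0005319+0.000j on G[1,0]
R11: Y=0.1658+0.000j on G[0,3]
R12: Y=0.0007874+0.000j on G[1,4]
C1: Y=0.000+0.01214j on G[2,0]
V1: row V1−V4=43.8, i_V1 at 1,4
solve → V1=40.14+0.2410j, V2=-2.248+0.2436j, V3=-0.01564+0.1638j, V4=-3.663+0.2410j
aux → i_V1=-5.905-0.001324j

0.05689-3.465e-06j A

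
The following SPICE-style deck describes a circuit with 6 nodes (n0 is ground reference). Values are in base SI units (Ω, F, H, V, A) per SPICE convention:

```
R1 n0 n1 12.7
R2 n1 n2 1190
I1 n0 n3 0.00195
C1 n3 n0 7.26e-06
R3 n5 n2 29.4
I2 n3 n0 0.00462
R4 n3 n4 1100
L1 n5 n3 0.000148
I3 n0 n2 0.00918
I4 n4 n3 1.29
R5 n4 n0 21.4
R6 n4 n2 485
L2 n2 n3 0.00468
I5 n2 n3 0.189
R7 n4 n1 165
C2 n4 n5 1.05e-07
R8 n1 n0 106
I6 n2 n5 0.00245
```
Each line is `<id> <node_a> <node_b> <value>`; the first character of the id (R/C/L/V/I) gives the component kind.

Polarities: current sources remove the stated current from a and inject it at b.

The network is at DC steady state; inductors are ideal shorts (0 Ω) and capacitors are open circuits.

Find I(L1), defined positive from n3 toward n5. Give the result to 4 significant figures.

Element admittances at DC:
  Y(R1) = 0.07874 S between n0,n1
  Y(R2) = 0.0008403 S between n1,n2
  I1: injects 0.00195 A into n3 (from n0)
  Y(C1) = 0.000 S between n3,n0
  Y(R3) = 0.03401 S between n5,n2
  I2: injects 0.00462 A into n0 (from n3)
  Y(R4) = 0.0009091 S between n3,n4
  L1: short n5↔n3 (DC inductor)
  I3: injects 0.00918 A into n2 (from n0)
  I4: injects 1.29 A into n3 (from n4)
  Y(R5) = 0.04673 S between n4,n0
  Y(R6) = 0.002062 S between n4,n2
  L2: short n2↔n3 (DC inductor)
  I5: injects 0.189 A into n3 (from n2)
  Y(R7) = 0.006061 S between n4,n1
  Y(C2) = 0.000 S between n4,n5
  Y(R8) = 0.009434 S between n1,n0
  I6: injects 0.00245 A into n5 (from n2)
Assemble and solve the 7×7 MNA system:
  V(n1)=2.666  V(n2)=337.0  V(n3)=337.0  V(n4)=-4.892  V(n5)=337.0
  i(L1)=0.002450  i(L2)=-1.168

-0.002450 A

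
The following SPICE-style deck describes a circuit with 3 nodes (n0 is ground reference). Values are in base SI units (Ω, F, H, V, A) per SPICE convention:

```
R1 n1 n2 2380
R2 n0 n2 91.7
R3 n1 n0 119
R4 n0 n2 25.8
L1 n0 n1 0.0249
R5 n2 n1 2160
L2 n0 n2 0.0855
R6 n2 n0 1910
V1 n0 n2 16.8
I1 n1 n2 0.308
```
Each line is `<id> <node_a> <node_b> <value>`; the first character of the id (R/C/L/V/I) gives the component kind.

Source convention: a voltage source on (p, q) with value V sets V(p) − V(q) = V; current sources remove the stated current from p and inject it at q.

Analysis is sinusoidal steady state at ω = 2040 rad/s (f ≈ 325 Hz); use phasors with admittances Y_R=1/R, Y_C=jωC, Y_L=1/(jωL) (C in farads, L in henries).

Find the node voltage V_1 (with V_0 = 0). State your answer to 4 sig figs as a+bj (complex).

Apply KCL at each of the 2 non-ground nodes and solve the resulting linear system.
Node n1: branches {R1, R3, L1, R5, I1} → V_1 = -6.328-13.41j
Node n2: branches {R1, R2, R4, R5, L2, R6, V1, I1} → V_2 = -16.80+0.000j
Source currents: i(V1)=-1.160+0.1082j

-6.328-13.41j V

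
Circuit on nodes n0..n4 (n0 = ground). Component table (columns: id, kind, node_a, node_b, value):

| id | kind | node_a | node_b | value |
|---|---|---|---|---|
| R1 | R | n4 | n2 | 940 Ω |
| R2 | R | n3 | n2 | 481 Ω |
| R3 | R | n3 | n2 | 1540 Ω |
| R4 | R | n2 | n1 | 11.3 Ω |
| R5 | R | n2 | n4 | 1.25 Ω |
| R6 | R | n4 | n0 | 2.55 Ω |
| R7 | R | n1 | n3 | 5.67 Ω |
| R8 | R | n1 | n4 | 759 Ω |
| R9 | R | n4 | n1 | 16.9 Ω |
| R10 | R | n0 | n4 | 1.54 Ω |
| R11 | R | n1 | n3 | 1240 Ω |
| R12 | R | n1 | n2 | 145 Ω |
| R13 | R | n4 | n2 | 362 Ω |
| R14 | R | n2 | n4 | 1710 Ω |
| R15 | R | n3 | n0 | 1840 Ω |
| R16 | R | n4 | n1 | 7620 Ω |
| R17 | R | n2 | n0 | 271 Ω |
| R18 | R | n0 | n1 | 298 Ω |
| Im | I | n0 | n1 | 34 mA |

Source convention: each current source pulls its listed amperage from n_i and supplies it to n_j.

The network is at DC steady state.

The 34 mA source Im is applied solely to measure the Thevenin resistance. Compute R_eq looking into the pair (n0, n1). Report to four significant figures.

Element admittances at DC:
  Y(R1) = 0.001064 S between n4,n2
  Y(R2) = 0.002079 S between n3,n2
  Y(R3) = 0.0006494 S between n3,n2
  Y(R4) = 0.08850 S between n2,n1
  Y(R5) = 0.8000 S between n2,n4
  Y(R6) = 0.3922 S between n4,n0
  Y(R7) = 0.1764 S between n1,n3
  Y(R8) = 0.001318 S between n1,n4
  Y(R9) = 0.05917 S between n4,n1
  Y(R10) = 0.6494 S between n0,n4
  Y(R11) = 0.0008065 S between n1,n3
  Y(R12) = 0.006897 S between n1,n2
  Y(R13) = 0.002762 S between n4,n2
  Y(R14) = 0.0005848 S between n2,n4
  Y(R15) = 0.0005435 S between n3,n0
  Y(R16) = 0.0001312 S between n4,n1
  Y(R17) = 0.003690 S between n2,n0
  Y(R18) = 0.003356 S between n0,n1
  Im: injects 0.034 A into n1 (from n0)
Assemble and solve the 4×4 MNA system:
  V(n1)=0.2543  V(n2)=0.05549  V(n3)=0.2506  V(n4)=0.03150

R_eq = 7.481 Ω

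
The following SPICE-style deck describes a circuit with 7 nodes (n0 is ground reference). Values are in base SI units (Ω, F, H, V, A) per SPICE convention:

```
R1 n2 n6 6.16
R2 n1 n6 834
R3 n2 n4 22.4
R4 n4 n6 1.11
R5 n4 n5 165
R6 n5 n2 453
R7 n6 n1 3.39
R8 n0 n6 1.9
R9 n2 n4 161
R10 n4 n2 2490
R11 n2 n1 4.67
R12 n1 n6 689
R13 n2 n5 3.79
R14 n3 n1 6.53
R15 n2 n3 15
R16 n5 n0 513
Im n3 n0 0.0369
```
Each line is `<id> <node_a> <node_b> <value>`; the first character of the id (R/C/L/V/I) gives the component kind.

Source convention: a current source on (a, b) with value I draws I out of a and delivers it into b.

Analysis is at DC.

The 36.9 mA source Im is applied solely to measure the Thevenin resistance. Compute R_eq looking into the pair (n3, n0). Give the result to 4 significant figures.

R_eq = 8.406 Ω

Apply KCL at each of the 6 non-ground nodes and solve the resulting linear system.
Node n1: branches {R2, R7, R11, R12, R14} → V_1 = -0.1458
Node n2: branches {R1, R3, R6, R9, R10, R11, R13, R15} → V_2 = -0.1342
Node n3: branches {R14, R15, Im} → V_3 = -0.3102
Node n4: branches {R3, R4, R5, R9, R10} → V_4 = -0.07347
Node n5: branches {R5, R6, R13, R16} → V_5 = -0.1319
Node n6: branches {R1, R2, R4, R7, R8, R12} → V_6 = -0.06962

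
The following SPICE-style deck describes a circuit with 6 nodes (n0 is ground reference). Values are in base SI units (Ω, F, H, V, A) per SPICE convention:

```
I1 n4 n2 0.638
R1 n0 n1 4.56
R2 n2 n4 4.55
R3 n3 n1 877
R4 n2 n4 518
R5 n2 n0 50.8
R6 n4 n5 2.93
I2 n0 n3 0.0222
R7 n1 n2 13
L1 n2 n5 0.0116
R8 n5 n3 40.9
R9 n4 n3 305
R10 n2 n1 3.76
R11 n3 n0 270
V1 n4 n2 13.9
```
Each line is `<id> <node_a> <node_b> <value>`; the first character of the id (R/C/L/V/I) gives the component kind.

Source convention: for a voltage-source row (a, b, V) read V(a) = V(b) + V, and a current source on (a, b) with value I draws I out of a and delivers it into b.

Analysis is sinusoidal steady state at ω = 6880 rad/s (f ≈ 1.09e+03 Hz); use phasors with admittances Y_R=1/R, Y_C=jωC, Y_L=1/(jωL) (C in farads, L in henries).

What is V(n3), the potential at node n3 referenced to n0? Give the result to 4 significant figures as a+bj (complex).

12.27+0.3647j V

MNA unknowns: 5 node voltages V₁..V_5 plus 1 source current (V1)
I1: z[4]−=0.638, z[2]+=0.638
R1: Y=0.2193+0.000j on G[0,1]
R2: Y=0.2198+0.000j on G[2,4]
R3: Y=0.001140+0.000j on G[3,1]
R4: Y=0.001931+0.000j on G[2,4]
R5: Y=0.01969+0.000j on G[2,0]
R6: Y=0.3413+0.000j on G[4,5]
I2: z[0]−=0.0222, z[3]+=0.0222
R7: Y=0.07692+0.000j on G[1,2]
L1: Y=0.000-0.01253j on G[2,5]
R8: Y=0.02445+0.000j on G[5,3]
R9: Y=0.003279+0.000j on G[4,3]
R10: Y=0.2660+0.000j on G[2,1]
R11: Y=0.003704+0.000j on G[3,0]
V1: row V4−V2=13.9, i_V1 at 4,2
solve → V1=-0.08913-0.005273j, V2=-0.1872-0.009876j, V3=12.27+0.3647j, V4=13.71-0.009876j, V5=13.60+0.4875j
aux → i_V1=-3.763+0.1710j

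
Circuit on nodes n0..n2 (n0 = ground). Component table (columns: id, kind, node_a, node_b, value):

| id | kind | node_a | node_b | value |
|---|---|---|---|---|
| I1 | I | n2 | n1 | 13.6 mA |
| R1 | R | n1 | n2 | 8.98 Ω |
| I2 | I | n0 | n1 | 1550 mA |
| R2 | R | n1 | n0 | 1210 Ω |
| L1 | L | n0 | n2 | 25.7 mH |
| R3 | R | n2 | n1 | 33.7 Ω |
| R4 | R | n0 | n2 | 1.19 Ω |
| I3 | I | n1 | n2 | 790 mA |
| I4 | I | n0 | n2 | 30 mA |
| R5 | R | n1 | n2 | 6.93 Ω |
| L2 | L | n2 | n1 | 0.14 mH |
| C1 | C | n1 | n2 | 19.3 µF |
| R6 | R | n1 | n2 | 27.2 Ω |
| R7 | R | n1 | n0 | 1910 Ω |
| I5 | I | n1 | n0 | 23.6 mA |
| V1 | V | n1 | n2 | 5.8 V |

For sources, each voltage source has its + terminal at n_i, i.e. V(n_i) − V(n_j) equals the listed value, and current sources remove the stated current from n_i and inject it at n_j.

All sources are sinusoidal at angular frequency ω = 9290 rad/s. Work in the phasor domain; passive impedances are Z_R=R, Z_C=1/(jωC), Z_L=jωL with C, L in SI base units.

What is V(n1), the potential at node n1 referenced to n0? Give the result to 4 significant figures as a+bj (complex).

7.640+0.009155j V

Apply KCL at each of the 2 non-ground nodes and solve the resulting linear system.
Node n1: branches {I1, R1, I2, R2, R3, I3, R5, L2, C1, R6, R7, I5, V1} → V_1 = 7.640+0.009155j
Node n2: branches {I1, R1, L1, R3, R4, I3, I4, R5, L2, C1, R6, V1} → V_2 = 1.840+0.009155j
Source currents: i(V1)=-1.128+3.420j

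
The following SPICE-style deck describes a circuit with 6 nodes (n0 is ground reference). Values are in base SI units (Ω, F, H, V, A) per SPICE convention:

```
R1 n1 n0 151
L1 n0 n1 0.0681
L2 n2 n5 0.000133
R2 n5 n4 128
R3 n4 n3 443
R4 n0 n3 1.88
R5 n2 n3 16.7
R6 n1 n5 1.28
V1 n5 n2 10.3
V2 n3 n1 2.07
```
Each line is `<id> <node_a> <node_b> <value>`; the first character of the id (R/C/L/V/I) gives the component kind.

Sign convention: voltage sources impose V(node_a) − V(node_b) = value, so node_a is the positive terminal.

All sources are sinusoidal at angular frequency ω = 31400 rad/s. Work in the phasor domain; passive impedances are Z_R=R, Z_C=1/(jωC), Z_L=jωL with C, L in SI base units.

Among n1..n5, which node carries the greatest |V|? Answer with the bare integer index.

MNA unknowns: 5 node voltages V₁..V_5 plus 2 source currents (V1, V2)
R1: Y=0.006623+0.000j on G[1,0]
L1: Y=0.000-0.0004677j on G[0,1]
L2: Y=0.000-0.2395j on G[2,5]
R2: Y=0.007812+0.000j on G[5,4]
R3: Y=0.002257+0.000j on G[4,3]
R4: Y=0.5319+0.000j on G[0,3]
R5: Y=0.05988+0.000j on G[2,3]
R6: Y=0.7812+0.000j on G[1,5]
V1: row V5−V2=10.3, i_V1 at 5,2
V2: row V3−V1=2.07, i_V2 at 3,1
solve → V1=-2.045-0.001775j, V2=-11.46-0.001775j, V3=0.02546-0.001775j, V4=-0.8954-0.001775j, V5=-1.161-0.001775j
aux → i_V1=-0.6878+2.466j, i_V2=-0.7035+0.0009444j

2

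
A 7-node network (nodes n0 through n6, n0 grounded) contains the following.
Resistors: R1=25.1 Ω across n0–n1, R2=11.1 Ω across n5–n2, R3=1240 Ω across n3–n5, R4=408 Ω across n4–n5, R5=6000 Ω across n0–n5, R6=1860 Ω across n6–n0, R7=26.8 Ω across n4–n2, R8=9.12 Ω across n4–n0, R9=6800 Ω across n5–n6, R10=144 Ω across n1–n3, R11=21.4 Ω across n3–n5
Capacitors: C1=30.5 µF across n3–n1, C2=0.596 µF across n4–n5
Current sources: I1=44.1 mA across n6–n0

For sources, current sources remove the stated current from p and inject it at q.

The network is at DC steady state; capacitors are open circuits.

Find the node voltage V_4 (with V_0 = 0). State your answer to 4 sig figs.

-0.06951 V

Element admittances at DC:
  Y(R1) = 0.03984 S between n0,n1
  Y(R2) = 0.09009 S between n5,n2
  Y(R3) = 0.0008065 S between n3,n5
  Y(C1) = 0.000 S between n3,n1
  Y(R4) = 0.002451 S between n4,n5
  Y(R5) = 0.0001667 S between n0,n5
  Y(R6) = 0.0005376 S between n6,n0
  Y(R7) = 0.03731 S between n4,n2
  Y(R8) = 0.1096 S between n4,n0
  Y(R9) = 0.0001471 S between n5,n6
  Y(R10) = 0.006944 S between n1,n3
  Y(C2) = 0.000 S between n4,n5
  Y(R11) = 0.04673 S between n3,n5
  I1: injects 0.0441 A into n0 (from n6)
Assemble and solve the 6×6 MNA system:
  V(n1)=-0.04407  V(n2)=-0.2564  V(n3)=-0.2969  V(n4)=-0.06951  V(n5)=-0.3338  V(n6)=-64.48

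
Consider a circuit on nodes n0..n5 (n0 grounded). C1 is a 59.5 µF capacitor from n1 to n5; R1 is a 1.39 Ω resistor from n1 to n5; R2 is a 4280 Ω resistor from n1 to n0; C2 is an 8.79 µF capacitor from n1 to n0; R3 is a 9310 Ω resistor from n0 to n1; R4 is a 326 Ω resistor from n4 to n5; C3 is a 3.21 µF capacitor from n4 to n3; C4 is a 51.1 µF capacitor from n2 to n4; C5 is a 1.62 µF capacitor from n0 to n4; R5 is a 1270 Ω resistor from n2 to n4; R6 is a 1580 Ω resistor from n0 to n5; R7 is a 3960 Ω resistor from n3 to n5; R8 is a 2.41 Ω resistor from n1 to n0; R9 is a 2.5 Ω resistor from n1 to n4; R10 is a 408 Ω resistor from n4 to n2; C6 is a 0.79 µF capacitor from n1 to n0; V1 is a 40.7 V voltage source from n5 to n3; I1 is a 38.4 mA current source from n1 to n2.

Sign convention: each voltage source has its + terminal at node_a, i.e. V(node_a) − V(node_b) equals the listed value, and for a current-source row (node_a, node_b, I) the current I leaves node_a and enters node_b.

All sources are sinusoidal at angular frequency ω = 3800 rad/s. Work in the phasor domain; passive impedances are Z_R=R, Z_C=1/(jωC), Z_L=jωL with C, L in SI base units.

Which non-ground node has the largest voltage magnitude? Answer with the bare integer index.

3

Apply KCL at each of the 5 non-ground nodes and solve the resulting linear system.
Node n1: branches {C1, R1, R2, C2, R3, R8, R9, C6, I1} → V_1 = -0.01835+0.0006117j
Node n2: branches {C4, R5, R10, I1} → V_2 = 0.007882-1.418j
Node n3: branches {C3, R7, V1} → V_3 = -40.50+0.6094j
Node n4: branches {R4, C3, C4, C5, R5, R9, R10} → V_4 = 0.004585-1.221j
Node n5: branches {C1, R1, R4, R6, R7, V1} → V_5 = 0.2030+0.6094j
Source currents: i(V1)=-0.03260-0.4940j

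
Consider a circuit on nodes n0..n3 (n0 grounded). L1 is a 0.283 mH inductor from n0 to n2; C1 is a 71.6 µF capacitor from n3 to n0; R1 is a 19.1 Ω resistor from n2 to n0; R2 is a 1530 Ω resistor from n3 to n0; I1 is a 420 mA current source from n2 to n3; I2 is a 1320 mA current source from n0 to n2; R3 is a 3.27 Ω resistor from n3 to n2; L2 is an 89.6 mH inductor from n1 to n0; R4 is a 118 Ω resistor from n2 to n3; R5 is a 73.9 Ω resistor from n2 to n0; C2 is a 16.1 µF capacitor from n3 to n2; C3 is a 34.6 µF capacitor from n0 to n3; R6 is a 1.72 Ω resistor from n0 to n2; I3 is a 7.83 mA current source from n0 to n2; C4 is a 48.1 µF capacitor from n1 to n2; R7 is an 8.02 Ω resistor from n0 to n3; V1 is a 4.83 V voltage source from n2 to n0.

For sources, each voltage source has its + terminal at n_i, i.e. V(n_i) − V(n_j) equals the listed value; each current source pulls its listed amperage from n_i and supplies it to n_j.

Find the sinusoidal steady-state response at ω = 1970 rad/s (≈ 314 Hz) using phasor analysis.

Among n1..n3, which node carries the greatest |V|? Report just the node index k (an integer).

1

Apply KCL at each of the 3 non-ground nodes and solve the resulting linear system.
Node n1: branches {L2, C4} → V_1 = 5.137+0.000j
Node n2: branches {L1, R1, I1, I2, R3, R4, R5, C2, R6, I3, C4, V1} → V_2 = 4.830+0.000j
Node n3: branches {C1, R2, I1, R3, R4, C2, C3, R7} → V_3 = 3.537-1.590j
Source currents: i(V1)=-2.575+8.152j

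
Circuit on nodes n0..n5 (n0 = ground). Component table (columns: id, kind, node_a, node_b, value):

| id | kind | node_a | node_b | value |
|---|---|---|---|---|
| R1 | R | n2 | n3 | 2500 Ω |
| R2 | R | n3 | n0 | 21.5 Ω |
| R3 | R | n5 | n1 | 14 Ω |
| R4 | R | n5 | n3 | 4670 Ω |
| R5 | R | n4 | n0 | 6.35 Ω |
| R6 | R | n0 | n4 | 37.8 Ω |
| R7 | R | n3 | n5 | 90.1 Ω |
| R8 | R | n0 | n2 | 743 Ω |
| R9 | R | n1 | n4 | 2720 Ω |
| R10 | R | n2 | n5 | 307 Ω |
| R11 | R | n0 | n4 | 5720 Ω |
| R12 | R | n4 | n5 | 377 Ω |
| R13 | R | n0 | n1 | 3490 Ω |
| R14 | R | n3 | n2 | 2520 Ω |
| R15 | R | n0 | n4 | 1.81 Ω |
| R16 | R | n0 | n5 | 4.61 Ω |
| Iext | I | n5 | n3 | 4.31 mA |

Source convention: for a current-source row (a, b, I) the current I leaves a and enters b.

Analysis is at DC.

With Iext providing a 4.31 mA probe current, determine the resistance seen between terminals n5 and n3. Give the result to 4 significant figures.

R_eq = 19.86 Ω

Element admittances at DC:
  Y(R1) = 0.0004000 S between n2,n3
  Y(R2) = 0.04651 S between n3,n0
  Y(R3) = 0.07143 S between n5,n1
  Y(R4) = 0.0002141 S between n5,n3
  Y(R5) = 0.1575 S between n4,n0
  Y(R6) = 0.02646 S between n0,n4
  Y(R7) = 0.01110 S between n3,n5
  Y(R8) = 0.001346 S between n0,n2
  Y(R9) = 0.0003676 S between n1,n4
  Y(R10) = 0.003257 S between n2,n5
  Y(R11) = 0.0001748 S between n0,n4
  Y(R12) = 0.002653 S between n4,n5
  Y(R13) = 0.0002865 S between n0,n1
  Y(R14) = 0.0003968 S between n3,n2
  Y(R15) = 0.5525 S between n0,n4
  Y(R16) = 0.2169 S between n0,n5
  Iext: injects 0.00431 A into n3 (from n5)
Assemble and solve the 5×5 MNA system:
  V(n1)=-0.01480  V(n2)=0.001419  V(n3)=0.07066  V(n4)=-6.091e-05  V(n5)=-0.01493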